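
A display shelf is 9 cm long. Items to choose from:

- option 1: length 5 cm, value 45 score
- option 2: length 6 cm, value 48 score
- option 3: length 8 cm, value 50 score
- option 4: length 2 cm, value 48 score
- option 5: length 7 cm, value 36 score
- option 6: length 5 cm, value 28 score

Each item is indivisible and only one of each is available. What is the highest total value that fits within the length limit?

Check high-value combinations within 9 cm:
- option 2+option 4: length 6+2=8, value 48+48=96
- option 1+option 4: length 5+2=7, value 45+48=93
- option 4+option 5: length 2+7=9, value 48+36=84
Best: 96 score.

96 score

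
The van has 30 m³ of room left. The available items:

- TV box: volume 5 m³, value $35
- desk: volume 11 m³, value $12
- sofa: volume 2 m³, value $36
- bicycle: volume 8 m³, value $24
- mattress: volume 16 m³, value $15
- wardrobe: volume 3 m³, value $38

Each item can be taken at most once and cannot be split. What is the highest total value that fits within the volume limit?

This is a 0/1 knapsack; check combinations near the capacity.
- TV box+desk+sofa+bicycle+wardrobe: volume 5+11+2+8+3=29, value 35+12+36+24+38=145
- TV box+sofa+bicycle+wardrobe: volume 5+2+8+3=18, value 35+36+24+38=133
- TV box+sofa+mattress+wardrobe: volume 5+2+16+3=26, value 35+36+15+38=124
Best: $145.

$145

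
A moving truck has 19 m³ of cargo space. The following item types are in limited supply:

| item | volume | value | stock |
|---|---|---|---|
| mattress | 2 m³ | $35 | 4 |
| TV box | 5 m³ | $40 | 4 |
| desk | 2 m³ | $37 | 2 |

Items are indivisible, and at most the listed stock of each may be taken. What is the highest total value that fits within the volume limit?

$254

Top feasible selections:
- 4×mattress + 1×TV box + 2×desk: volume 17, value 254
- 2×mattress + 2×TV box + 2×desk: volume 18, value 224
Best: $254.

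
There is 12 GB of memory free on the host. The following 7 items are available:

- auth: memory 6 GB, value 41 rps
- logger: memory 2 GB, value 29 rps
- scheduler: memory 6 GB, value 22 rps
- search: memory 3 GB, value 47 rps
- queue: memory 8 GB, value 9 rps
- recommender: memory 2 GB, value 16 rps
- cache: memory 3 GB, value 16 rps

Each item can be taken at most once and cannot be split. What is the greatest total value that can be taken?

Check high-value combinations within 12 GB:
- auth+logger+search: memory 6+2+3=11, value 41+29+47=117
- logger+search+recommender+cache: memory 2+3+2+3=10, value 29+47+16+16=108
- auth+search+recommender: memory 6+3+2=11, value 41+47+16=104
Best: 117 rps.

117 rps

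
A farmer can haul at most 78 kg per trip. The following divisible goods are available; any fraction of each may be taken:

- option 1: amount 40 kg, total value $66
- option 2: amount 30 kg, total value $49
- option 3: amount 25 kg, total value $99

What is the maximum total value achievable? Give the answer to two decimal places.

Take in order of value per unit:
- option 3 (99/25 per unit): all 25 → value 99, running total 99.00
- option 1 (66/40 per unit): all 40 → value 66, running total 165.00
- option 2 (49/30 per unit): 13 of 30 → value 13×49/30 = 21.2333, running total 186.23
Total 186.23.

186.23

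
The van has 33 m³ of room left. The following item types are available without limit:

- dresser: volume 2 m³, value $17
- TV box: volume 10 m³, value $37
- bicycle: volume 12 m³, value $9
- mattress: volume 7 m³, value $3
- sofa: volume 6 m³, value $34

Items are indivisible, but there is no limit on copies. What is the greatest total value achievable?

Best value-per-unit is dresser at 17/2, and filling with it alone uses volume 16×2=32. No mix of the others beats 16×17 = 272.

$272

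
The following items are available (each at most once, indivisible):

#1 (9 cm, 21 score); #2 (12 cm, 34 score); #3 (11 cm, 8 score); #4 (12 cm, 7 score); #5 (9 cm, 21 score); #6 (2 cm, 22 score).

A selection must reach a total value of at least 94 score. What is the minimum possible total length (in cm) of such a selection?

32

Subsets with value ≥ 94, sorted by total length:
- #1+#2+#5+#6: length 32, value 98
- #1+#2+#3+#5+#6: length 43, value 106
- #1+#2+#4+#5+#6: length 44, value 105
- #1+#2+#3+#4+#5+#6: length 55, value 113
Minimum length: 32 cm.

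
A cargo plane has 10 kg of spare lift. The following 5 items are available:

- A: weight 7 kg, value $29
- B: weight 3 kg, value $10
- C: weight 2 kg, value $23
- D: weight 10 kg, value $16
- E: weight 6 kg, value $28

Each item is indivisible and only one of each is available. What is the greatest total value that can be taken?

$52

Check high-value combinations within 10 kg:
- A+C: weight 7+2=9, value 29+23=52
- C+E: weight 2+6=8, value 23+28=51
- A+B: weight 7+3=10, value 29+10=39
- B+E: weight 3+6=9, value 10+28=38
Best: $52.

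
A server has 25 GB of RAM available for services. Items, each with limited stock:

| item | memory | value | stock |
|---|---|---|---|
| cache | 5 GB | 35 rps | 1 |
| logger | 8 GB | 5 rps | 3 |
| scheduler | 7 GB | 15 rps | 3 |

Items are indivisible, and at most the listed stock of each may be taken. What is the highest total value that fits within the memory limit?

65 rps

Best selections within memory 25 and stock limits:
- 1×cache + 2×scheduler: memory 19, value 65
- 1×cache + 1×logger + 1×scheduler: memory 20, value 55
- 1×cache + 1×scheduler: memory 12, value 50
Best: 65 rps.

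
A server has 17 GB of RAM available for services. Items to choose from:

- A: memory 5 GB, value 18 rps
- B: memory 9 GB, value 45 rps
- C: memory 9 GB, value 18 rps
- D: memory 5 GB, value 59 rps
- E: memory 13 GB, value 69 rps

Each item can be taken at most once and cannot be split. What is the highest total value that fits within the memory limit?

104 rps

Check high-value combinations within 17 GB:
- B+D: memory 9+5=14, value 45+59=104
- A+D: memory 5+5=10, value 18+59=77
- C+D: memory 9+5=14, value 18+59=77
- E: memory 13, value 69
Best: 104 rps.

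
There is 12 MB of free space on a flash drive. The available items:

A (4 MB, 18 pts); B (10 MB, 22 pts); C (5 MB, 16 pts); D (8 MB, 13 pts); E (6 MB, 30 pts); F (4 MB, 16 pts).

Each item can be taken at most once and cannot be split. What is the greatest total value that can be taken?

48 pts

Check high-value combinations within 12 MB:
- A+E: size 4+6=10, value 18+30=48
- E+F: size 6+4=10, value 30+16=46
- C+E: size 5+6=11, value 16+30=46
- A+F: size 4+4=8, value 18+16=34
- A+C: size 4+5=9, value 18+16=34
Best: 48 pts.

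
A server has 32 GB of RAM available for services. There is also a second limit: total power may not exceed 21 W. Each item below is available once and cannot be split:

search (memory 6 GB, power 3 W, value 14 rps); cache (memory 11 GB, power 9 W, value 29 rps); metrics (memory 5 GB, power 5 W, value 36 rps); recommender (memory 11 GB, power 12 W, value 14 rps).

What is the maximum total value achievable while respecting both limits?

Feasible sets respecting both limits:
- search+cache+metrics: memory 22, power 17, value 79
- cache+metrics: memory 16, power 14, value 65
- search+metrics+recommender: memory 22, power 20, value 64
- search+metrics: memory 11, power 8, value 50
Best: 79 rps.

79 rps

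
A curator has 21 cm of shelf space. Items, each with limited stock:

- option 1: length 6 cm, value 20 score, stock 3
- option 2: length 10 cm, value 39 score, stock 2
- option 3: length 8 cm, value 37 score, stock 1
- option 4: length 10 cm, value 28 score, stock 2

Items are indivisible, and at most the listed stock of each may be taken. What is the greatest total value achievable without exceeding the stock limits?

78 score

Top feasible selections:
- 2×option 2: length 20, value 78
- 2×option 1 + 1×option 3: length 20, value 77
- 1×option 2 + 1×option 3: length 18, value 76
Best: 78 score.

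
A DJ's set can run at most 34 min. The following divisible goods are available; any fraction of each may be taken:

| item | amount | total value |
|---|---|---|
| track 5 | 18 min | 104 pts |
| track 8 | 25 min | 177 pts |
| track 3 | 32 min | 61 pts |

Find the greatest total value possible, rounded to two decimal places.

Take in order of value per unit:
- track 8 (177/25 per unit): all 25 → value 177, running total 177.00
- track 5 (104/18 per unit): 9 of 18 → value 9×104/18 = 52.0000, running total 229.00
Total 229.00.

229.00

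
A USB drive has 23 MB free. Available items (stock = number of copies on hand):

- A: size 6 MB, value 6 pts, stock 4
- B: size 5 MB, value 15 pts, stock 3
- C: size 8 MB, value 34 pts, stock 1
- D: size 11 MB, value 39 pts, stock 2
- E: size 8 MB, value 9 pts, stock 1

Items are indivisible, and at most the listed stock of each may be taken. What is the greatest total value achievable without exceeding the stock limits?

79 pts

Top feasible selections:
- 3×B + 1×C: size 23, value 79
- 2×D: size 22, value 78
- 1×C + 1×D: size 19, value 73
- 2×B + 1×D: size 21, value 69
Best: 79 pts.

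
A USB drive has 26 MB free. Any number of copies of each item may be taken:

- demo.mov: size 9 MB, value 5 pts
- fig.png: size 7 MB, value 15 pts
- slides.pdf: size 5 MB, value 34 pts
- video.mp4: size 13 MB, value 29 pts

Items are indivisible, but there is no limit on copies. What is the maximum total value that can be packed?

Best value-per-unit is slides.pdf at 34/5, and filling with it alone uses size 5×5=25. No mix of the others beats 5×34 = 170.

170 pts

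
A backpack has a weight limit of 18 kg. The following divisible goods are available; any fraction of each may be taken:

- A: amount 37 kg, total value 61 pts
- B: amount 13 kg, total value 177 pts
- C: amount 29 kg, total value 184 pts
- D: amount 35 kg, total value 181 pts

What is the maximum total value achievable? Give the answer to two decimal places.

Take in order of value per unit:
- B (177/13 per unit): all 13 → value 177, running total 177.00
- C (184/29 per unit): 5 of 29 → value 5×184/29 = 31.7241, running total 208.72
Total 208.72.

208.72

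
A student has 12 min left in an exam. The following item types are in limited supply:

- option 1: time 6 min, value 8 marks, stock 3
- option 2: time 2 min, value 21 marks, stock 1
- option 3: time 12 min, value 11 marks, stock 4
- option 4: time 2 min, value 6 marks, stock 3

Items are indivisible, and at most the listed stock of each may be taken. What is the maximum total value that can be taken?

Best selections within time 12 and stock limits:
- 1×option 1 + 1×option 2 + 2×option 4: time 12, value 41
- 1×option 2 + 3×option 4: time 8, value 39
- 1×option 1 + 1×option 2 + 1×option 4: time 10, value 35
Best: 41 marks.

41 marks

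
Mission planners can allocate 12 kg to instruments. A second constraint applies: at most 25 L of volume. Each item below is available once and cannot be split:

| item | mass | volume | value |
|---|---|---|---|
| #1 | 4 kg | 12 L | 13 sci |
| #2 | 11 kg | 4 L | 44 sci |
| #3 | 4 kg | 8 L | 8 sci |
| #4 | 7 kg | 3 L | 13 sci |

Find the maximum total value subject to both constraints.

Feasible sets respecting both limits:
- #2: mass 11, volume 4, value 44
- #1+#4: mass 11, volume 15, value 26
- #1+#3: mass 8, volume 20, value 21
- #3+#4: mass 11, volume 11, value 21
Best: 44 sci.

44 sci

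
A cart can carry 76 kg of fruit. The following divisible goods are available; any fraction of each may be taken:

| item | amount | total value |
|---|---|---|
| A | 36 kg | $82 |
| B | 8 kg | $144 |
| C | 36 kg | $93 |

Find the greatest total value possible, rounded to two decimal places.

Take in order of value per unit:
- B (144/8 per unit): all 8 → value 144, running total 144.00
- C (93/36 per unit): all 36 → value 93, running total 237.00
- A (82/36 per unit): 32 of 36 → value 32×82/36 = 72.8889, running total 309.89
Total 309.89.

309.89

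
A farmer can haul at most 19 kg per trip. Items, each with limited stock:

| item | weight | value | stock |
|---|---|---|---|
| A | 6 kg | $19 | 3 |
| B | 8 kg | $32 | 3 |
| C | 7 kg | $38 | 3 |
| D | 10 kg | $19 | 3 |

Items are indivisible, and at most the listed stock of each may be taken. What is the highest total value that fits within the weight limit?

Best selections within weight 19 and stock limits:
- 2×C: weight 14, value 76
- 2×A + 1×C: weight 19, value 76
Best: $76.

$76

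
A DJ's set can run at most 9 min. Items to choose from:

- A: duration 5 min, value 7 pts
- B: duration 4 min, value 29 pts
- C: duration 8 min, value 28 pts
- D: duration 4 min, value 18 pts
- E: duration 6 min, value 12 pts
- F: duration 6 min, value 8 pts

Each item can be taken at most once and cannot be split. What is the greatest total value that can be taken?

47 pts

Check high-value combinations within 9 min:
- B+D: duration 4+4=8, value 29+18=47
- A+B: duration 5+4=9, value 7+29=36
- B: duration 4, value 29
- C: duration 8, value 28
Best: 47 pts.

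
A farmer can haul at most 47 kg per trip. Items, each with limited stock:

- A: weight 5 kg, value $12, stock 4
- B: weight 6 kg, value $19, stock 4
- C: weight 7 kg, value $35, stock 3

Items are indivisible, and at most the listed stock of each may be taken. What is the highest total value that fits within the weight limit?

Top feasible selections:
- 4×B + 3×C: weight 45, value 181
- 1×A + 3×B + 3×C: weight 44, value 174
Best: $181.

$181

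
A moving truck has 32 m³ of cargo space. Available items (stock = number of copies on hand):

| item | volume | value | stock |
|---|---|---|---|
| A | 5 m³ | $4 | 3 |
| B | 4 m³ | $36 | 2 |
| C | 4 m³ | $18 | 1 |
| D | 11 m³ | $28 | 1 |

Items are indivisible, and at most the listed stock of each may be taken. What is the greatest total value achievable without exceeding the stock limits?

$122

Best selections within volume 32 and stock limits:
- 1×A + 2×B + 1×C + 1×D: volume 28, value 122
- 2×B + 1×C + 1×D: volume 23, value 118
Best: $122.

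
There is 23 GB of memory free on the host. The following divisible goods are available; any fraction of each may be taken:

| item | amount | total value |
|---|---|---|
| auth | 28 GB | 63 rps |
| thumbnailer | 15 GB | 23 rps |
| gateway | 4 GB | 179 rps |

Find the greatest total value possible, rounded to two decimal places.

221.75

Take in order of value per unit:
- gateway (179/4 per unit): all 4 → value 179, running total 179.00
- auth (63/28 per unit): 19 of 28 → value 19×63/28 = 42.7500, running total 221.75
Total 221.75.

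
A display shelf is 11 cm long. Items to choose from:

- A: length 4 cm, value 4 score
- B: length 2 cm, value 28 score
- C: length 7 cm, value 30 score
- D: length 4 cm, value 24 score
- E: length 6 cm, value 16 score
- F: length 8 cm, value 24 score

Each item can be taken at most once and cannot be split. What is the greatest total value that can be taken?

58 score

Check high-value combinations within 11 cm:
- B+C: length 2+7=9, value 28+30=58
- A+B+D: length 4+2+4=10, value 4+28+24=56
- C+D: length 7+4=11, value 30+24=54
Best: 58 score.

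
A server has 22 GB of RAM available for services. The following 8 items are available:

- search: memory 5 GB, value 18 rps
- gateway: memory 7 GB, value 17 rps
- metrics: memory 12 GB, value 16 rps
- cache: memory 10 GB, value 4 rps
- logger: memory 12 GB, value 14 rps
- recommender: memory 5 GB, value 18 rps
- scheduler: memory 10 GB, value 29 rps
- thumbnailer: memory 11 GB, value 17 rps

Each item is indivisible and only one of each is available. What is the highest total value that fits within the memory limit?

Check high-value combinations within 22 GB:
- search+recommender+scheduler: memory 5+5+10=20, value 18+18+29=65
- search+gateway+scheduler: memory 5+7+10=22, value 18+17+29=64
- gateway+recommender+scheduler: memory 7+5+10=22, value 17+18+29=64
Best: 65 rps.

65 rps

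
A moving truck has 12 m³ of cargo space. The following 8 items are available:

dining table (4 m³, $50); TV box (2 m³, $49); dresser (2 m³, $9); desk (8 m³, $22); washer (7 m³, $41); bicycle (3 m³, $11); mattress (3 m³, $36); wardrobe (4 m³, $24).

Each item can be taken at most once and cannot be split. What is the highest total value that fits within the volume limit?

Check high-value combinations within 12 m³:
- dining table+TV box+bicycle+mattress: volume 4+2+3+3=12, value 50+49+11+36=146
- dining table+TV box+dresser+mattress: volume 4+2+2+3=11, value 50+49+9+36=144
- dining table+TV box+mattress: volume 4+2+3=9, value 50+49+36=135
- dining table+TV box+dresser+wardrobe: volume 4+2+2+4=12, value 50+49+9+24=132
- TV box+washer+mattress: volume 2+7+3=12, value 49+41+36=126
Best: $146.

$146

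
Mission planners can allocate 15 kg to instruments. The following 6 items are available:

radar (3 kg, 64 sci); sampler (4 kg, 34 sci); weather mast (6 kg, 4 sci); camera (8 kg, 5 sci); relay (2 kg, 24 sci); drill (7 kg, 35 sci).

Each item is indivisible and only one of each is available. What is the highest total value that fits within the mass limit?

133 sci

Check high-value combinations within 15 kg:
- radar+sampler+drill: mass 3+4+7=14, value 64+34+35=133
- radar+sampler+weather mast+relay: mass 3+4+6+2=15, value 64+34+4+24=126
- radar+relay+drill: mass 3+2+7=12, value 64+24+35=123
Best: 133 sci.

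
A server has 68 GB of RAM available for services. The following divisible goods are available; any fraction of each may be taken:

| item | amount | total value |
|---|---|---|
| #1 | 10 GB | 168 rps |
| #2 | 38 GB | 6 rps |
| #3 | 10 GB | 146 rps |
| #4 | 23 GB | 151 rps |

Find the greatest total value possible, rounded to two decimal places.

Take in order of value per unit:
- #1 (168/10 per unit): all 10 → value 168, running total 168.00
- #3 (146/10 per unit): all 10 → value 146, running total 314.00
- #4 (151/23 per unit): all 23 → value 151, running total 465.00
- #2 (6/38 per unit): 25 of 38 → value 25×6/38 = 3.9474, running total 468.95
Total 468.95.

468.95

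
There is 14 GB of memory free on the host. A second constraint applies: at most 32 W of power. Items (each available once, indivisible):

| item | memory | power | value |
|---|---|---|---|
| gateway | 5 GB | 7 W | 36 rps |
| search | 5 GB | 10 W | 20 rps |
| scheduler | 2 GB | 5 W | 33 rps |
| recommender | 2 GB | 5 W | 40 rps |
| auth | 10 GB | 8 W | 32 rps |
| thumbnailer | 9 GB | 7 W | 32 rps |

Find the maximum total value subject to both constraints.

129 rps

Feasible sets respecting both limits:
- gateway+search+scheduler+recommender: memory 14, power 27, value 129
- gateway+scheduler+recommender: memory 9, power 17, value 109
- scheduler+recommender+auth: memory 14, power 18, value 105
Best: 129 rps.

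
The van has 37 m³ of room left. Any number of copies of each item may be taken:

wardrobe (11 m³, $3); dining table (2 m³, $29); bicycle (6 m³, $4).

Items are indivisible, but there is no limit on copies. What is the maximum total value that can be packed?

$522

Best value-per-unit is dining table at 29/2, and filling with it alone uses volume 18×2=36. No mix of the others beats 18×29 = 522.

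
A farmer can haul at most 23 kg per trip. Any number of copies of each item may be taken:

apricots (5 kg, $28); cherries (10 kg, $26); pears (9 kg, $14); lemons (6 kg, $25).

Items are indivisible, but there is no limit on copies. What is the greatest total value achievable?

Best value-per-unit is apricots at 28/5, and filling with it alone uses weight 4×5=20. No mix of the others beats 4×28 = 112.

$112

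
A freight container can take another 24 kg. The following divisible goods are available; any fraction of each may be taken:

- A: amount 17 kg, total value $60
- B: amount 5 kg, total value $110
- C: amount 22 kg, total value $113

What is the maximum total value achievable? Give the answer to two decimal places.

207.59

Take in order of value per unit:
- B (110/5 per unit): all 5 → value 110, running total 110.00
- C (113/22 per unit): 19 of 22 → value 19×113/22 = 97.5909, running total 207.59
Total 207.59.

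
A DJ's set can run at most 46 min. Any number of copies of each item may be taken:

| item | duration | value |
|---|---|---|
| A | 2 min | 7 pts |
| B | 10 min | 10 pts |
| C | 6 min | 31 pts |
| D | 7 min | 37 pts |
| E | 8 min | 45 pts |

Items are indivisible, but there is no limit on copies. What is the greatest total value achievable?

Best value-per-unit is E at 45/8; filling with it alone gives 5×45 = 225.
Optimal mix: 1×C + 5×E → duration 46, value 256.

256 pts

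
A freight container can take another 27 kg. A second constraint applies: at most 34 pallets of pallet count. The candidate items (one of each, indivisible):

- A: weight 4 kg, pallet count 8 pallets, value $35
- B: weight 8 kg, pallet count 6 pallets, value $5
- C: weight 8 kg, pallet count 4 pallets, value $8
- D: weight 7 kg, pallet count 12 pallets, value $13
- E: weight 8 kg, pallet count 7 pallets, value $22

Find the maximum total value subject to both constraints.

$78

Feasible sets respecting both limits:
- A+C+D+E: weight 27, pallet count 31, value 78
- A+B+D+E: weight 27, pallet count 33, value 75
- A+D+E: weight 19, pallet count 27, value 70
Best: $78.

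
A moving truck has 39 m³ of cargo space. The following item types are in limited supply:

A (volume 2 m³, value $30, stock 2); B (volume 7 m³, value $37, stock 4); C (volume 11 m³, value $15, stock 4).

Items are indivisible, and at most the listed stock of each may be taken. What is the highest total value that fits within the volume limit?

$208

Best selections within volume 39 and stock limits:
- 2×A + 4×B: volume 32, value 208
- 2×A + 3×B + 1×C: volume 36, value 186
Best: $208.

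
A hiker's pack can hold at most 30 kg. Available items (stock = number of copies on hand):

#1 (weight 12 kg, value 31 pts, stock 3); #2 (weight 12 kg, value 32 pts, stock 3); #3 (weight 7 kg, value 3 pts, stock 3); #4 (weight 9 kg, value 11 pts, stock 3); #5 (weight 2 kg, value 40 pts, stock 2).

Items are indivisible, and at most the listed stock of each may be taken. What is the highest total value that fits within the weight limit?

Top feasible selections:
- 2×#2 + 2×#5: weight 28, value 144
- 1×#1 + 1×#2 + 2×#5: weight 28, value 143
- 2×#1 + 2×#5: weight 28, value 142
Best: 144 pts.

144 pts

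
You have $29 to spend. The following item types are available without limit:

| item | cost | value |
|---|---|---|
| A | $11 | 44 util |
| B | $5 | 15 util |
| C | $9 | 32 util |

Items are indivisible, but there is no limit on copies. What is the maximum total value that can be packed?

108 util

Best value-per-unit is A at 44/11; filling with it alone gives 2×44 = 88.
Optimal mix: 1×A + 2×C → cost 29, value 108.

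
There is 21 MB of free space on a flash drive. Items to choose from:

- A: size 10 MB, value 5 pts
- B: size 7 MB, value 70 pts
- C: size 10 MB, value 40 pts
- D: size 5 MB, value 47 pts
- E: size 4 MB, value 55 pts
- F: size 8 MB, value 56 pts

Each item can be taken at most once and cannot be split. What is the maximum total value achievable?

181 pts

Check high-value combinations within 21 MB:
- B+E+F: size 7+4+8=19, value 70+55+56=181
- B+D+F: size 7+5+8=20, value 70+47+56=173
- B+D+E: size 7+5+4=16, value 70+47+55=172
Best: 181 pts.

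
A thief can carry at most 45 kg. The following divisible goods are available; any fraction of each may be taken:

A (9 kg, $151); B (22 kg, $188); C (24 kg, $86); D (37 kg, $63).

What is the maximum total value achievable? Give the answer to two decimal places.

389.17

Take in order of value per unit:
- A (151/9 per unit): all 9 → value 151, running total 151.00
- B (188/22 per unit): all 22 → value 188, running total 339.00
- C (86/24 per unit): 14 of 24 → value 14×86/24 = 50.1667, running total 389.17
Total 389.17.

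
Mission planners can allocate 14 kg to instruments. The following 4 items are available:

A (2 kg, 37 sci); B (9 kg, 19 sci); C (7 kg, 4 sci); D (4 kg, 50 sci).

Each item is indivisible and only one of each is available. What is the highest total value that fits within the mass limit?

91 sci

This is a 0/1 knapsack; check combinations near the capacity.
- A+C+D: mass 2+7+4=13, value 37+4+50=91
- A+D: mass 2+4=6, value 37+50=87
- B+D: mass 9+4=13, value 19+50=69
- A+B: mass 2+9=11, value 37+19=56
- C+D: mass 7+4=11, value 4+50=54
Best: 91 sci.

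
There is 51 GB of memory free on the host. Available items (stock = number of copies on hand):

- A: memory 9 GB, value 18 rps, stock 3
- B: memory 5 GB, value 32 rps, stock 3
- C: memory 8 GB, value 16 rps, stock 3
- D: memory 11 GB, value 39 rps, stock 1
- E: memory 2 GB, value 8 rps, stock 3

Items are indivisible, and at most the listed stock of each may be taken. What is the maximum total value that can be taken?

195 rps

Best selections within memory 51 and stock limits:
- 2×A + 3×B + 1×D + 3×E: memory 50, value 195
- 1×A + 3×B + 1×C + 1×D + 3×E: memory 49, value 193
- 3×B + 2×C + 1×D + 3×E: memory 48, value 191
Best: 195 rps.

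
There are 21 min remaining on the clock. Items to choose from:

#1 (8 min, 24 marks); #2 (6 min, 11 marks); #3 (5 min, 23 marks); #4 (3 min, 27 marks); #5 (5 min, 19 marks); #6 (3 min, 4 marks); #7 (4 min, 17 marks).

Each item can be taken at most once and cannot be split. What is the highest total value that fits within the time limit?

93 marks

Check high-value combinations within 21 min:
- #1+#3+#4+#5: time 8+5+3+5=21, value 24+23+27+19=93
- #1+#3+#4+#7: time 8+5+3+4=20, value 24+23+27+17=91
- #3+#4+#5+#6+#7: time 5+3+5+3+4=20, value 23+27+19+4+17=90
- #1+#4+#5+#7: time 8+3+5+4=20, value 24+27+19+17=87
- #3+#4+#5+#7: time 5+3+5+4=17, value 23+27+19+17=86
Best: 93 marks.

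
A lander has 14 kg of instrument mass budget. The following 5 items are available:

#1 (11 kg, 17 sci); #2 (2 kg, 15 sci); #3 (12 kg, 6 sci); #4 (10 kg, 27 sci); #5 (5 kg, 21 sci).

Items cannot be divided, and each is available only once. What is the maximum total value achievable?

42 sci

Check high-value combinations within 14 kg:
- #2+#4: mass 2+10=12, value 15+27=42
- #2+#5: mass 2+5=7, value 15+21=36
- #1+#2: mass 11+2=13, value 17+15=32
- #4: mass 10, value 27
- #5: mass 5, value 21
Best: 42 sci.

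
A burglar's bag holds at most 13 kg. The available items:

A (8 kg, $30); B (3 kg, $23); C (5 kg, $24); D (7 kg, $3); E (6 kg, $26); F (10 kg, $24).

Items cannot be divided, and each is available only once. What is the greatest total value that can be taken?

Check high-value combinations within 13 kg:
- A+C: weight 8+5=13, value 30+24=54
- A+B: weight 8+3=11, value 30+23=53
- C+E: weight 5+6=11, value 24+26=50
Best: $54.

$54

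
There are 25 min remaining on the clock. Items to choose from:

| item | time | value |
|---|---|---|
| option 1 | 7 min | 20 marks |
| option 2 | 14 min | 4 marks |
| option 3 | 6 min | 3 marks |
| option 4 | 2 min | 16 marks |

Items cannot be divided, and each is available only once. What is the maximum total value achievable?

Check high-value combinations within 25 min:
- option 1+option 2+option 4: time 7+14+2=23, value 20+4+16=40
- option 1+option 3+option 4: time 7+6+2=15, value 20+3+16=39
- option 1+option 4: time 7+2=9, value 20+16=36
- option 1+option 2: time 7+14=21, value 20+4=24
- option 1+option 3: time 7+6=13, value 20+3=23
Best: 40 marks.

40 marks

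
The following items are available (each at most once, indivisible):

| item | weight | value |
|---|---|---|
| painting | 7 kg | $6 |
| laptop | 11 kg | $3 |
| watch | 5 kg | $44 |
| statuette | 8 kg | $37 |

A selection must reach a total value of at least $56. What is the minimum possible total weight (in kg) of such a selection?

13

Subsets with value ≥ 56, sorted by total weight:
- watch+statuette: weight 13, value 81
- painting+watch+statuette: weight 20, value 87
- laptop+watch+statuette: weight 24, value 84
- painting+laptop+watch+statuette: weight 31, value 90
Minimum weight: 13 kg.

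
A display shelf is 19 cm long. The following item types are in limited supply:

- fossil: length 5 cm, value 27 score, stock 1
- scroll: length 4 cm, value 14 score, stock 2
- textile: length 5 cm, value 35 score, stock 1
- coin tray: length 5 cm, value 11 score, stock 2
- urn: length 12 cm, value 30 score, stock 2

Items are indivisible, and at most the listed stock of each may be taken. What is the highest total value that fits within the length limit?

90 score

Top feasible selections:
- 1×fossil + 2×scroll + 1×textile: length 18, value 90
- 1×fossil + 1×scroll + 1×textile + 1×coin tray: length 19, value 87
- 1×fossil + 1×scroll + 1×textile: length 14, value 76
Best: 90 score.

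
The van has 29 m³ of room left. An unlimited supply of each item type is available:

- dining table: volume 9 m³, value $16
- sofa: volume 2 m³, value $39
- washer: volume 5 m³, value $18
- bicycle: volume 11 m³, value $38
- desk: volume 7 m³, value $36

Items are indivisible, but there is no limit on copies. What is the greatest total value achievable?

Best value-per-unit is sofa at 39/2, and filling with it alone uses volume 14×2=28. No mix of the others beats 14×39 = 546.

$546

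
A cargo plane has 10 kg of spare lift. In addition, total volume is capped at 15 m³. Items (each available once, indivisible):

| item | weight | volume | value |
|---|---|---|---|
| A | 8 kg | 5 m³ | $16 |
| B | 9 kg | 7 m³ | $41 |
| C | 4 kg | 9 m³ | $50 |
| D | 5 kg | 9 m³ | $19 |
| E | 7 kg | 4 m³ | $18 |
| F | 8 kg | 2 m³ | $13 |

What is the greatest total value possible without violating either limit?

$50

Feasible sets respecting both limits:
- C: weight 4, volume 9, value 50
- B: weight 9, volume 7, value 41
- D: weight 5, volume 9, value 19
Best: $50.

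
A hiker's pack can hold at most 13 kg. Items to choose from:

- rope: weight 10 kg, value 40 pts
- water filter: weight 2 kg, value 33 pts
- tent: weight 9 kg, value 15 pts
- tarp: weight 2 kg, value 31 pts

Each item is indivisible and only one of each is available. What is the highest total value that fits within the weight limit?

79 pts

This is a 0/1 knapsack; check combinations near the capacity.
- water filter+tent+tarp: weight 2+9+2=13, value 33+15+31=79
- rope+water filter: weight 10+2=12, value 40+33=73
- rope+tarp: weight 10+2=12, value 40+31=71
- water filter+tarp: weight 2+2=4, value 33+31=64
Best: 79 pts.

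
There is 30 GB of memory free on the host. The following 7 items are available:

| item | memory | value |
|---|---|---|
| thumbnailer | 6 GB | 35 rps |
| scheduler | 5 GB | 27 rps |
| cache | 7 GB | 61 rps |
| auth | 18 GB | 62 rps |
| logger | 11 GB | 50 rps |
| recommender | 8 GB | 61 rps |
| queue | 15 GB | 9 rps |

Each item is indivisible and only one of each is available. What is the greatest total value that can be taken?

184 rps

Check high-value combinations within 30 GB:
- thumbnailer+scheduler+cache+recommender: memory 6+5+7+8=26, value 35+27+61+61=184
- thumbnailer+scheduler+cache+logger: memory 6+5+7+11=29, value 35+27+61+50=173
- thumbnailer+scheduler+logger+recommender: memory 6+5+11+8=30, value 35+27+50+61=173
Best: 184 rps.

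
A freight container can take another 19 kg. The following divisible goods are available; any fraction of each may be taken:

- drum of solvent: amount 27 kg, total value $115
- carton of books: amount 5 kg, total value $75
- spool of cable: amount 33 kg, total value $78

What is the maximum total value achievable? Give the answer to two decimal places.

Take in order of value per unit:
- carton of books (75/5 per unit): all 5 → value 75, running total 75.00
- drum of solvent (115/27 per unit): 14 of 27 → value 14×115/27 = 59.6296, running total 134.63
Total 134.63.

134.63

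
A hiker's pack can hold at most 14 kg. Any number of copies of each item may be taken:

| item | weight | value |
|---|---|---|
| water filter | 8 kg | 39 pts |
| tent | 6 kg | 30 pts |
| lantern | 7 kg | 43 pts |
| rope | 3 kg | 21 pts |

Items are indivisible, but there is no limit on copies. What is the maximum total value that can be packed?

Best value-per-unit is rope at 21/3; filling with it alone gives 4×21 = 84.
Optimal mix: 2×lantern → weight 14, value 86.

86 pts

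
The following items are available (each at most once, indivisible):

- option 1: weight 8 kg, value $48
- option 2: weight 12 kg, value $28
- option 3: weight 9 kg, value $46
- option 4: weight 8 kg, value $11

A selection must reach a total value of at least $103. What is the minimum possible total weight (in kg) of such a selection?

Subsets with value ≥ 103, sorted by total weight:
- option 1+option 3+option 4: weight 25, value 105
- option 1+option 2+option 3: weight 29, value 122
Minimum weight: 25 kg.

25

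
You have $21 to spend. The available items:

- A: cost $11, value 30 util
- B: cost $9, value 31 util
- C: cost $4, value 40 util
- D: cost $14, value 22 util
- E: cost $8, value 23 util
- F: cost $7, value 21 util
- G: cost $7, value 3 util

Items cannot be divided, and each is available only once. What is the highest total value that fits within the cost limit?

Check high-value combinations within $21:
- B+C+E: cost 9+4+8=21, value 31+40+23=94
- B+C+F: cost 9+4+7=20, value 31+40+21=92
- C+E+F: cost 4+8+7=19, value 40+23+21=84
- B+C+G: cost 9+4+7=20, value 31+40+3=74
Best: 94 util.

94 util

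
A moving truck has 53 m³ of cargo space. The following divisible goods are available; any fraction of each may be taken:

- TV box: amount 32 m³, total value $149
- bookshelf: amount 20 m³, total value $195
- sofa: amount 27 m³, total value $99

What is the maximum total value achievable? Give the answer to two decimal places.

Take in order of value per unit:
- bookshelf (195/20 per unit): all 20 → value 195, running total 195.00
- TV box (149/32 per unit): all 32 → value 149, running total 344.00
- sofa (99/27 per unit): 1 of 27 → value 1×99/27 = 3.6667, running total 347.67
Total 347.67.

347.67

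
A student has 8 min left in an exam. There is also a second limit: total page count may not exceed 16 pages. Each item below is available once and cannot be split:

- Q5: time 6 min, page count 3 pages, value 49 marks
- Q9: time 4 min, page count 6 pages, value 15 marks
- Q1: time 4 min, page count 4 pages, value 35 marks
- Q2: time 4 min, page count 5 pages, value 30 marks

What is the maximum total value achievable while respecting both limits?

65 marks

Feasible sets respecting both limits:
- Q1+Q2: time 8, page count 9, value 65
- Q9+Q1: time 8, page count 10, value 50
- Q5: time 6, page count 3, value 49
- Q9+Q2: time 8, page count 11, value 45
Best: 65 marks.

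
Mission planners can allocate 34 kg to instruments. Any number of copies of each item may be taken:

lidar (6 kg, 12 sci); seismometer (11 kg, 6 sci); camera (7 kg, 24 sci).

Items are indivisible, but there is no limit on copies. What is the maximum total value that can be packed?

Best value-per-unit is camera at 24/7; filling with it alone gives 4×24 = 96.
Optimal mix: 1×lidar + 4×camera → mass 34, value 108.

108 sci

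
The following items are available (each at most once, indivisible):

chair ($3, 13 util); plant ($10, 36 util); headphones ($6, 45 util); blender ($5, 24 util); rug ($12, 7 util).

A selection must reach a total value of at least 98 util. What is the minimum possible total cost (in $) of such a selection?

21

Subsets with value ≥ 98, sorted by total cost:
- plant+headphones+blender: cost 21, value 105
- chair+plant+headphones+blender: cost 24, value 118
- chair+plant+headphones+rug: cost 31, value 101
Minimum cost: 21 $.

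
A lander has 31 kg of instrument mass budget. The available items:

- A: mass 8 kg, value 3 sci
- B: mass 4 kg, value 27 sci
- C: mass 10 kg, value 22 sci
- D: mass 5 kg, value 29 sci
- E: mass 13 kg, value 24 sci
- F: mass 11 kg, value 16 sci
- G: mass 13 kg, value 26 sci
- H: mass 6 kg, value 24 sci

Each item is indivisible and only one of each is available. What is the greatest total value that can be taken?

106 sci

This is a 0/1 knapsack; check combinations near the capacity.
- B+D+G+H: mass 4+5+13+6=28, value 27+29+26+24=106
- B+D+E+H: mass 4+5+13+6=28, value 27+29+24+24=104
- B+C+D+H: mass 4+10+5+6=25, value 27+22+29+24=102
Best: 106 sci.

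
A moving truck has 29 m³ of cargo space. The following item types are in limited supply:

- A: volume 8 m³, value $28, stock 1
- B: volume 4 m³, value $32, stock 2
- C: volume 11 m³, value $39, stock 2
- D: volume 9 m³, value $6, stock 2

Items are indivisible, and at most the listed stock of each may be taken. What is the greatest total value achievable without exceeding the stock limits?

Best selections within volume 29 and stock limits:
- 1×A + 2×B + 1×C: volume 27, value 131
- 1×B + 2×C: volume 26, value 110
Best: $131.

$131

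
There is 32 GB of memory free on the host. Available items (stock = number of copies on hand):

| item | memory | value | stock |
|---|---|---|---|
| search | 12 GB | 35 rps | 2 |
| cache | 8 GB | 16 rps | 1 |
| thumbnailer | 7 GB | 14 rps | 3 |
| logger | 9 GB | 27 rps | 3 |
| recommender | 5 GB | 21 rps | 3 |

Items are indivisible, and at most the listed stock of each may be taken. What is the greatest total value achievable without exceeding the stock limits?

Top feasible selections:
- 1×cache + 1×logger + 3×recommender: memory 32, value 106
- 1×thumbnailer + 1×logger + 3×recommender: memory 31, value 104
Best: 106 rps.

106 rps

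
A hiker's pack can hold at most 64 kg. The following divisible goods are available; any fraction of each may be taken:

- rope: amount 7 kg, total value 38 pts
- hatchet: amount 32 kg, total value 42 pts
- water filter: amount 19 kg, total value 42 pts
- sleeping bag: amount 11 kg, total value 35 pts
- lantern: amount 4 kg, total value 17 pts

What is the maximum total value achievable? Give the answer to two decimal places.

162.19

Take in order of value per unit:
- rope (38/7 per unit): all 7 → value 38, running total 38.00
- lantern (17/4 per unit): all 4 → value 17, running total 55.00
- sleeping bag (35/11 per unit): all 11 → value 35, running total 90.00
- water filter (42/19 per unit): all 19 → value 42, running total 132.00
- hatchet (42/32 per unit): 23 of 32 → value 23×42/32 = 30.1875, running total 162.19
Total 162.19.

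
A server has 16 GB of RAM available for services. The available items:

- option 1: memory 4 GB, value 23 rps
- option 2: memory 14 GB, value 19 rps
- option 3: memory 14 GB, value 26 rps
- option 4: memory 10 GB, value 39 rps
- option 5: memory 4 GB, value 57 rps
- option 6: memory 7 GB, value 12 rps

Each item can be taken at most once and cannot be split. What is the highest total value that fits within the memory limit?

Check high-value combinations within 16 GB:
- option 4+option 5: memory 10+4=14, value 39+57=96
- option 1+option 5+option 6: memory 4+4+7=15, value 23+57+12=92
- option 1+option 5: memory 4+4=8, value 23+57=80
Best: 96 rps.

96 rps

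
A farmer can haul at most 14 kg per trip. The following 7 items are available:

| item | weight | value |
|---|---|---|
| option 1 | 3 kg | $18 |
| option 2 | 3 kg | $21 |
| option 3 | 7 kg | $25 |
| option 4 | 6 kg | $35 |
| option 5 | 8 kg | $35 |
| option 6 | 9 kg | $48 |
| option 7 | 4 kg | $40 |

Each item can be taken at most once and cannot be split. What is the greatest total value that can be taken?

$96

Check high-value combinations within 14 kg:
- option 2+option 4+option 7: weight 3+6+4=13, value 21+35+40=96
- option 1+option 4+option 7: weight 3+6+4=13, value 18+35+40=93
- option 6+option 7: weight 9+4=13, value 48+40=88
- option 2+option 3+option 7: weight 3+7+4=14, value 21+25+40=86
Best: $96.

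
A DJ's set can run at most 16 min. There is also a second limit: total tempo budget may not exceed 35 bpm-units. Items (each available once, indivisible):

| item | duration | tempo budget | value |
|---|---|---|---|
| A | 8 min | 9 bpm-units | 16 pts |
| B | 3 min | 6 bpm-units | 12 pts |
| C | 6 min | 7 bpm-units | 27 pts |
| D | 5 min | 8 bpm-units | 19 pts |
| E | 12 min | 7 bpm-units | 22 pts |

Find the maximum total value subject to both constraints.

Feasible sets respecting both limits:
- B+C+D: duration 14, tempo budget 21, value 58
- A+B+D: duration 16, tempo budget 23, value 47
- C+D: duration 11, tempo budget 15, value 46
- A+C: duration 14, tempo budget 16, value 43
Best: 58 pts.

58 pts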